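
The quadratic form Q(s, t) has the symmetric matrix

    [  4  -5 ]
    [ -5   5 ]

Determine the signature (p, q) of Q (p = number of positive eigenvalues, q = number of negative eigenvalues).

Row-reducing A symmetrically gives the diagonal entries 4, -5/4.
That gives 1 positive, 1 negative pivots.

(1, 1)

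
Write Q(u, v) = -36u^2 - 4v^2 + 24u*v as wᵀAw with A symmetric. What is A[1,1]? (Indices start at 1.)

-36

The coefficient of u^2 in Q is -36, and that is exactly A[1,1].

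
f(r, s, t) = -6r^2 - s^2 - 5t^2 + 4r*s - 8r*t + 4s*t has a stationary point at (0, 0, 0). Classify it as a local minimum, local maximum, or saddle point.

The Hessian at the origin is H = [[-12, 4, -8], [4, -2, 4], [-8, 4, -10]].
Congruent diagonalization of H (simultaneous row and column reduction) yields pivots -12, -2/3, -2.
Counting signs: 3 negative.
H is negative definite, so the origin is a strict local maximum.

local maximum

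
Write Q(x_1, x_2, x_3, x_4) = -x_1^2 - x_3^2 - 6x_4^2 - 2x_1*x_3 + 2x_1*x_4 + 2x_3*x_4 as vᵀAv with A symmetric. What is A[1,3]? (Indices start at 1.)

The coefficient of x_1·x_3 in Q is -2. For a symmetric A this equals A[1,3] + A[3,1] = 2·A[1,3].
So A[1,3] = -2/2 = -1.

-1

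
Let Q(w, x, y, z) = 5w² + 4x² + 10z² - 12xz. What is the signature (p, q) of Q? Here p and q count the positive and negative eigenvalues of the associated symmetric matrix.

The associated matrix is A = [[5, 0, 0, 0], [0, 4, 0, -6], [0, 0, 0, 0], [0, -6, 0, 10]].
Applying the same elementary operations to the rows and columns of A produces a congruent diagonal matrix with entries 5, 4, 0, 1.
That gives 3 positive, 1 zero pivots.

(3, 0)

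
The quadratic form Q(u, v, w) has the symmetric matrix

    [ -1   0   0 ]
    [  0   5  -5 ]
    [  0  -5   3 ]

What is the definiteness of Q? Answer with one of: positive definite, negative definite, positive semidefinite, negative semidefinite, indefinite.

An LDLᵀ factorisation of A has diagonal entries -1, 5, -2.
That gives 1 positive, 2 negative pivots.
Hence Q is indefinite.

indefinite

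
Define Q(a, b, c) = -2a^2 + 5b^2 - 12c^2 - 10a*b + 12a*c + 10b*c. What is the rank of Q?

3

Write A = [[-2, -5, 6], [-5, 5, 5], [6, 5, -12]].
Row-reducing A symmetrically gives the diagonal entries -2, 35/2, 2/7.
So there are 2 positive, 1 negative pivots.
The rank is the number of nonzero pivots: 3.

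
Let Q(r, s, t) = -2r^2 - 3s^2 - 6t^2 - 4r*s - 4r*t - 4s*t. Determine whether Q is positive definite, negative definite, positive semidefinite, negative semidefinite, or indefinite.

negative definite

The symmetric matrix of Q is A = [[-2, -2, -2], [-2, -3, -2], [-2, -2, -6]].
Leading principal minors: Δ_1 = -2, Δ_2 = 2, Δ_3 = -8.
The signs alternate starting with Δ_1 < 0, so by Sylvester's criterion Q is negative definite.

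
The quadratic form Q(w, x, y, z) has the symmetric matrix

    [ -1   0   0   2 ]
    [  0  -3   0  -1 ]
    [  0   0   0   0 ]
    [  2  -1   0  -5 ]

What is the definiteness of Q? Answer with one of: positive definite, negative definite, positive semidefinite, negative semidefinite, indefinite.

Applying the same elementary operations to the rows and columns of A produces a congruent diagonal matrix with entries -1, -3, 0, -2/3.
That gives 3 negative, 1 zero pivots.
Hence Q is negative semidefinite.

negative semidefinite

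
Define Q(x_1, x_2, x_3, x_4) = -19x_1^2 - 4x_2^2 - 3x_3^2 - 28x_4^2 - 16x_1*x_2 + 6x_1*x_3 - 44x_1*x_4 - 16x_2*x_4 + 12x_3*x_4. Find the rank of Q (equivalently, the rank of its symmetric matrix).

The symmetric matrix is A = [[-19, -8, 3, -22], [-8, -4, 0, -8], [3, 0, -3, 6], [-22, -8, 6, -28]].
Symmetric row and column elimination reduces A to a congruent diagonal form with pivots -19, -12/19, 0, 0.
That gives 2 negative, 2 zero pivots.
The rank is the number of nonzero pivots: 2.

2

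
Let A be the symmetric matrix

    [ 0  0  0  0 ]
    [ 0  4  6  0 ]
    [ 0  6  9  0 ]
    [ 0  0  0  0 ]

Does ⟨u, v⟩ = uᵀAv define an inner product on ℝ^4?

Row-reducing A symmetrically gives the diagonal entries 0, 4, 0, 0.
Counting signs: 1 positive, 3 zero.
Hence Q is positive semidefinite.
⟨·,·⟩ is an inner product exactly when A is positive definite.

no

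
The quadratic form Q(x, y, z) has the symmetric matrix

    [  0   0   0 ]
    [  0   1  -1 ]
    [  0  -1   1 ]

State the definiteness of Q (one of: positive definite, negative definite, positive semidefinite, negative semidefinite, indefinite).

positive semidefinite

Congruent diagonalization of A (simultaneous row and column reduction) yields pivots 0, 1, 0.
So there are 1 positive, 2 zero pivots.
Hence Q is positive semidefinite.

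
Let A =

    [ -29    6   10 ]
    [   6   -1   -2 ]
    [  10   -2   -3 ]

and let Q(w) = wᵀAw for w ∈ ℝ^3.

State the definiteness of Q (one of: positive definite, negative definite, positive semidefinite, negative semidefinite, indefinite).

indefinite

An LDLᵀ factorisation of A has diagonal entries -29, 7/29, 3/7.
That gives 2 positive, 1 negative pivots.
Hence Q is indefinite.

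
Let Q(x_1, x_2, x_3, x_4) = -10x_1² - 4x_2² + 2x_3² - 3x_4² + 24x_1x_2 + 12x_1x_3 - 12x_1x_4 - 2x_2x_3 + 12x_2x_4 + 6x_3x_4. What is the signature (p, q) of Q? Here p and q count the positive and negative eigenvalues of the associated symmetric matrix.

(3, 1)

The symmetric matrix is A = [[-10, 12, 6, -6], [12, -4, -1, 6], [6, -1, 2, 3], [-6, 6, 3, -3]].
Row-reducing A symmetrically gives the diagonal entries -10, 52/5, 99/52, 5/11.
So there are 3 positive, 1 negative pivots.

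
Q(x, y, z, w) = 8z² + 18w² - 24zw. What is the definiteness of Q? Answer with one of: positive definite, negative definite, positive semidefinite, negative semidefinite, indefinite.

Write A = [[0, 0, 0, 0], [0, 0, 0, 0], [0, 0, 8, -12], [0, 0, -12, 18]].
Symmetric row and column elimination reduces A to a congruent diagonal form with pivots 0, 0, 8, 0.
So there are 1 positive, 3 zero pivots.
Hence Q is positive semidefinite.

positive semidefinite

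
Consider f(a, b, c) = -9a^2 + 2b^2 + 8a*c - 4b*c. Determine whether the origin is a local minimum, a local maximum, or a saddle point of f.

saddle point

The Hessian at the origin is H = [[-18, 0, 8], [0, 4, -4], [8, -4, 0]].
Applying the same elementary operations to the rows and columns of H produces a congruent diagonal matrix with entries -18, 4, -4/9.
Counting signs: 1 positive, 2 negative.
H is indefinite, so the origin is a saddle point.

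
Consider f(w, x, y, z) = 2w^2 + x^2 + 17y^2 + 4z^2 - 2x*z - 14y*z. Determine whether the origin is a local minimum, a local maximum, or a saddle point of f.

The Hessian at the origin is H = [[4, 0, 0, 0], [0, 2, 0, -2], [0, 0, 34, -14], [0, -2, -14, 8]].
Congruent diagonalization of H (simultaneous row and column reduction) yields pivots 4, 2, 34, 4/17.
That gives 4 positive pivots.
H is positive definite, so the origin is a strict local minimum.

local minimum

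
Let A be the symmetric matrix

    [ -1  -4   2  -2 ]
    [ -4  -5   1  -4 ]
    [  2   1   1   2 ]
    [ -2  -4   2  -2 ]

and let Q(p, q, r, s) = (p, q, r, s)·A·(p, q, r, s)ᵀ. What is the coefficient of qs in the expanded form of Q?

The coefficient of qs is A[2,4] + A[4,2] = 2·(-4) = -8.

-8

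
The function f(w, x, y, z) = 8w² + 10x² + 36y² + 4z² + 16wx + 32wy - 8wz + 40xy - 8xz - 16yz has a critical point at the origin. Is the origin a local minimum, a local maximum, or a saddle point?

The Hessian at the origin is H = [[16, 16, 32, -8], [16, 20, 40, -8], [32, 40, 72, -16], [-8, -8, -16, 8]].
Row-reducing H symmetrically gives the diagonal entries 16, 4, -8, 4.
So there are 3 positive, 1 negative pivots.
H is indefinite, so the origin is a saddle point.

saddle point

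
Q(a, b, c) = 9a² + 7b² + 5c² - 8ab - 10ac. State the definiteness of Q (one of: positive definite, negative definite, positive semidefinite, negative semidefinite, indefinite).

positive definite

The symmetric matrix of Q is A = [[9, -4, -5], [-4, 7, 0], [-5, 0, 5]].
Leading principal minors: Δ_1 = 9, Δ_2 = 47, Δ_3 = 60.
All leading principal minors are positive, so by Sylvester's criterion Q is positive definite.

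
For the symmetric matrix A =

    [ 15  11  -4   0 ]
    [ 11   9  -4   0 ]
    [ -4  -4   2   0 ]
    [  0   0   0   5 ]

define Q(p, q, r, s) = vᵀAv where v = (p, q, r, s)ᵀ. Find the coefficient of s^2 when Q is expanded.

5

The coefficient of s^2 is the diagonal entry A[4,4] = 5.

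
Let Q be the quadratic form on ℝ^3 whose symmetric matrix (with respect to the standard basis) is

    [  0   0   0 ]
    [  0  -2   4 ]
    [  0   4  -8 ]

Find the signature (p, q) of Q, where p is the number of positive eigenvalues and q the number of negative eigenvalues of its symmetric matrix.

(0, 1)

Applying the same elementary operations to the rows and columns of A produces a congruent diagonal matrix with entries 0, -2, 0.
Counting signs: 1 negative, 2 zero.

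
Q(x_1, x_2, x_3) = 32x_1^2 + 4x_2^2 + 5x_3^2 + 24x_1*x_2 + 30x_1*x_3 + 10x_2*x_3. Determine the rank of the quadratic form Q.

3

Write A = [[32, 12, 15], [12, 4, 5], [15, 5, 5]].
Applying the same elementary operations to the rows and columns of A produces a congruent diagonal matrix with entries 32, -1/2, -5/4.
Counting signs: 1 positive, 2 negative.
The rank is the number of nonzero pivots: 3.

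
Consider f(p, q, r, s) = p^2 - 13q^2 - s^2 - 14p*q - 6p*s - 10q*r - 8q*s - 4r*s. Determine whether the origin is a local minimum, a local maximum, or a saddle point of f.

The Hessian at the origin is H = [[2, -14, 0, -6], [-14, -26, -10, -8], [0, -10, 0, -4], [-6, -8, -4, -2]].
Congruent diagonalization of H (simultaneous row and column reduction) yields pivots 2, -124, 25/31, 4/25.
So there are 3 positive, 1 negative pivots.
H is indefinite, so the origin is a saddle point.

saddle point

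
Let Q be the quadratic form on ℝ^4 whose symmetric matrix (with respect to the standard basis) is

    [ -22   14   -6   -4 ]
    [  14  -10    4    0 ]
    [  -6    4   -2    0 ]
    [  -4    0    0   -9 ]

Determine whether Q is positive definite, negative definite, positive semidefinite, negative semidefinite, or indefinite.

negative definite

An LDLᵀ factorisation of A has diagonal entries -22, -12/11, -1/3, -1.
That gives 4 negative pivots.
Hence Q is negative definite.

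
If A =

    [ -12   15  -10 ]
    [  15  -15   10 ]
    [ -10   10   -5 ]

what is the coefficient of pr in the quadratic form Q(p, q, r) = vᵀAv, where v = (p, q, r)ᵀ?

-20

The coefficient of pr is A[1,3] + A[3,1] = 2·(-10) = -20.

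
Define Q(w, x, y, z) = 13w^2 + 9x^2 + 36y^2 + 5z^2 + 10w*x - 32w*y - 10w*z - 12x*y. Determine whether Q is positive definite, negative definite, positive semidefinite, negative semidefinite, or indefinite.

The symmetric matrix of Q is A = [[13, 5, -16, -5], [5, 9, -6, 0], [-16, -6, 36, 0], [-5, 0, 0, 5]].
Leading principal minors: Δ_1 = 13, Δ_2 = 92, Δ_3 = 1500, Δ_4 = 300.
All leading principal minors are positive, so by Sylvester's criterion Q is positive definite.

positive definite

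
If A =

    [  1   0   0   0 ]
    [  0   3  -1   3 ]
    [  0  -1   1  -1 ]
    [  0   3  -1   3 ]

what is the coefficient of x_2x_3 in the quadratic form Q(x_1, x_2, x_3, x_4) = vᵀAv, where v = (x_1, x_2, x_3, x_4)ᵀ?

The coefficient of x_2x_3 is A[2,3] + A[3,2] = 2·(-1) = -2.

-2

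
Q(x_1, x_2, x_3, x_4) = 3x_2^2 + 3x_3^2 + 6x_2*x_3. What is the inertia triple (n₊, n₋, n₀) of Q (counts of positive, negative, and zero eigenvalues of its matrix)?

Write A = [[0, 0, 0, 0], [0, 3, 3, 0], [0, 3, 3, 0], [0, 0, 0, 0]].
Symmetric row and column elimination reduces A to a congruent diagonal form with pivots 0, 3, 0, 0.
That gives 1 positive, 3 zero pivots.

(1, 0, 3)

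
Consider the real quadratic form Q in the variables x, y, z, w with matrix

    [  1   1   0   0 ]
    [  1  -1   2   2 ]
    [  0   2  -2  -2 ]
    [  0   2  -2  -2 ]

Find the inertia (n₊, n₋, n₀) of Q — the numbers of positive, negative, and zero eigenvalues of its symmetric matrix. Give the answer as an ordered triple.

Congruent diagonalization of A (simultaneous row and column reduction) yields pivots 1, -2, 0, 0.
Counting signs: 1 positive, 1 negative, 2 zero.

(1, 1, 2)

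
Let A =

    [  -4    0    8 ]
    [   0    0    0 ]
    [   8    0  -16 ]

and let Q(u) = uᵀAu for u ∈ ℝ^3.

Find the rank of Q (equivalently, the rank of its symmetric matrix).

1

Row-reducing A symmetrically gives the diagonal entries -4, 0, 0.
Counting signs: 1 negative, 2 zero.
The rank is the number of nonzero pivots: 1.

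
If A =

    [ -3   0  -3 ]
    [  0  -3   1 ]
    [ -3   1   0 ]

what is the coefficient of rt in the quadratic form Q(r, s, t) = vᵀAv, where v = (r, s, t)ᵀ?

The coefficient of rt is A[1,3] + A[3,1] = 2·(-3) = -6.

-6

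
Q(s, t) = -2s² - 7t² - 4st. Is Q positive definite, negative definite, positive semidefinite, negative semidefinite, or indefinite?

Write A = [[-2, -2], [-2, -7]].
Row-reducing A symmetrically gives the diagonal entries -2, -5.
Counting signs: 2 negative.
Hence Q is negative definite.

negative definite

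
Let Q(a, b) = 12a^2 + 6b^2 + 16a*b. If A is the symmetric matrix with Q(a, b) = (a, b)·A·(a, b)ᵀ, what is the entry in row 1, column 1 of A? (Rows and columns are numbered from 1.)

The coefficient of a^2 in Q is 12, and that is exactly A[1,1].

12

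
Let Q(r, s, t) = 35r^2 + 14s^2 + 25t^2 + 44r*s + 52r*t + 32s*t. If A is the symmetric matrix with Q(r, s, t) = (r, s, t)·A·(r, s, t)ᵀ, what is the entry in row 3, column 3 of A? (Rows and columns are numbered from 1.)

The coefficient of t^2 in Q is 25, and that is exactly A[3,3].

25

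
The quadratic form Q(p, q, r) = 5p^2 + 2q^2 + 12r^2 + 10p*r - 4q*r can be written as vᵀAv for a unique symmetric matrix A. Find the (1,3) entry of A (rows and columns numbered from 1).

The coefficient of p·r in Q is 10. For a symmetric A this equals A[1,3] + A[3,1] = 2·A[1,3].
So A[1,3] = 10/2 = 5.

5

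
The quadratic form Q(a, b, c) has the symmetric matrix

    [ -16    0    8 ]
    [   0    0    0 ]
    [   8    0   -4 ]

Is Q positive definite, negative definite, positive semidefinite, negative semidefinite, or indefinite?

Applying the same elementary operations to the rows and columns of A produces a congruent diagonal matrix with entries -16, 0, 0.
Counting signs: 1 negative, 2 zero.
Hence Q is negative semidefinite.

negative semidefinite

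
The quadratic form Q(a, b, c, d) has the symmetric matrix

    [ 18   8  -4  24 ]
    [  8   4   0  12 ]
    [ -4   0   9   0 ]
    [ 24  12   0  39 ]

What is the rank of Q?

4

Congruent diagonalization of A (simultaneous row and column reduction) yields pivots 18, 4/9, 1, 3.
Counting signs: 4 positive.
The rank is the number of nonzero pivots: 4.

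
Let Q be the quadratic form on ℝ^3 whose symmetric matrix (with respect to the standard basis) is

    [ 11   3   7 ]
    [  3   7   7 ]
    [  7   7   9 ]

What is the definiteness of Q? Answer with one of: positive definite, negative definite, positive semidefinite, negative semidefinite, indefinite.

An LDLᵀ factorisation of A has diagonal entries 11, 68/11, 6/17.
That gives 3 positive pivots.
Hence Q is positive definite.

positive definite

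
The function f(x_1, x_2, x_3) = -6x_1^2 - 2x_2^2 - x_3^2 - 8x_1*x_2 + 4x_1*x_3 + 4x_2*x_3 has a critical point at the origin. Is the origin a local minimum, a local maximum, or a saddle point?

saddle point

The Hessian at the origin is H = [[-12, -8, 4], [-8, -4, 4], [4, 4, -2]].
An LDLᵀ factorisation of H has diagonal entries -12, 4/3, -2.
That gives 1 positive, 2 negative pivots.
H is indefinite, so the origin is a saddle point.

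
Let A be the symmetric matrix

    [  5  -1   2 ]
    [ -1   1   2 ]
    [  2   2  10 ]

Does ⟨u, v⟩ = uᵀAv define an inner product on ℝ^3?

yes

Leading principal minors: Δ_1 = 5, Δ_2 = 4, Δ_3 = 8.
All leading principal minors are positive, so by Sylvester's criterion Q is positive definite.
⟨·,·⟩ is an inner product exactly when A is positive definite.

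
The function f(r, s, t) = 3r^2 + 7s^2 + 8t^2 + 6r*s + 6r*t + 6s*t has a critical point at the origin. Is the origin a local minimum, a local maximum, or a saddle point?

local minimum

The Hessian at the origin is H = [[6, 6, 6], [6, 14, 6], [6, 6, 16]].
Row-reducing H symmetrically gives the diagonal entries 6, 8, 10.
That gives 3 positive pivots.
H is positive definite, so the origin is a strict local minimum.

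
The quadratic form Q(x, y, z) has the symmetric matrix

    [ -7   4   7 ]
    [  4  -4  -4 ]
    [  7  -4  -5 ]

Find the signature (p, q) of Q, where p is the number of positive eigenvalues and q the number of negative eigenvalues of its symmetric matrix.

(1, 2)

An LDLᵀ factorisation of A has diagonal entries -7, -12/7, 2.
So there are 1 positive, 2 negative pivots.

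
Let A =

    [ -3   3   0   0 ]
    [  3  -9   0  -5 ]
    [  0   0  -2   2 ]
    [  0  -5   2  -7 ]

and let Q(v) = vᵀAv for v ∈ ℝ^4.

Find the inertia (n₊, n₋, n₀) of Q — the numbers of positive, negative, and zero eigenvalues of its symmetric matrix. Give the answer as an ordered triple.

Applying the same elementary operations to the rows and columns of A produces a congruent diagonal matrix with entries -3, -6, -2, -5/6.
Counting signs: 4 negative.

(0, 4, 0)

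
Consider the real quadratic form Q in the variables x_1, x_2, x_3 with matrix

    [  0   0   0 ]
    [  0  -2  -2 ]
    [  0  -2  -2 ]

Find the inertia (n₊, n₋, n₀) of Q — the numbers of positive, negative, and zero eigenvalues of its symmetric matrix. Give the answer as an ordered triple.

Congruent diagonalization of A (simultaneous row and column reduction) yields pivots 0, -2, 0.
That gives 1 negative, 2 zero pivots.

(0, 1, 2)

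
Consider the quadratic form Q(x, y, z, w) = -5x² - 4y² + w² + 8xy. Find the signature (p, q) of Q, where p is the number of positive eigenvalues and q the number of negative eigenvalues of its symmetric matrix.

(1, 2)

The associated matrix is A = [[-5, 4, 0, 0], [4, -4, 0, 0], [0, 0, 0, 0], [0, 0, 0, 1]].
Row-reducing A symmetrically gives the diagonal entries -5, -4/5, 0, 1.
That gives 1 positive, 2 negative, 1 zero pivots.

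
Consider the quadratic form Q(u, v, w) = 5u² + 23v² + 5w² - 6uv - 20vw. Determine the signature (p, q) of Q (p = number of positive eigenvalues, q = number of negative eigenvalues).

The associated matrix is A = [[5, -3, 0], [-3, 23, -10], [0, -10, 5]].
Row-reducing A symmetrically gives the diagonal entries 5, 106/5, 15/53.
Counting signs: 3 positive.

(3, 0)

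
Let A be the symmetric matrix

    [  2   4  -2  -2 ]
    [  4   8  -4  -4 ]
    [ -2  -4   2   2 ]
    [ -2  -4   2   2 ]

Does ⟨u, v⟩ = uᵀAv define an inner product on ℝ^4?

Congruent diagonalization of A (simultaneous row and column reduction) yields pivots 2, 0, 0, 0.
That gives 1 positive, 3 zero pivots.
Hence Q is positive semidefinite.
⟨·,·⟩ is an inner product exactly when A is positive definite.

no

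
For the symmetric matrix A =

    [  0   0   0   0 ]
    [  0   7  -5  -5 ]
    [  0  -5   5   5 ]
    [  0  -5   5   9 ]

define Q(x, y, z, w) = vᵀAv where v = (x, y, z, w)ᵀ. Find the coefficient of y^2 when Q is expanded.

The coefficient of y^2 is the diagonal entry A[2,2] = 7.

7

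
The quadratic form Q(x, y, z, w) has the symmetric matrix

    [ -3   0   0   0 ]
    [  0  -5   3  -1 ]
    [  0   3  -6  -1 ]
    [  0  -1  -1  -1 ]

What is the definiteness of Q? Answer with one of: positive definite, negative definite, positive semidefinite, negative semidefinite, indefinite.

Congruent diagonalization of A (simultaneous row and column reduction) yields pivots -3, -5, -21/5, -4/21.
That gives 4 negative pivots.
Hence Q is negative definite.

negative definite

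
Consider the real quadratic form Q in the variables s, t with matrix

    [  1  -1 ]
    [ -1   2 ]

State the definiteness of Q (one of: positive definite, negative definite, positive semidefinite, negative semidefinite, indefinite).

positive definite

Congruent diagonalization of A (simultaneous row and column reduction) yields pivots 1, 1.
That gives 2 positive pivots.
Hence Q is positive definite.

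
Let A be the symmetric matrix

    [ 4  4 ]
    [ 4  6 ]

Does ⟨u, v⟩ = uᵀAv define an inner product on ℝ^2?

Leading principal minors: Δ_1 = 4, Δ_2 = 8.
All leading principal minors are positive, so by Sylvester's criterion Q is positive definite.
⟨·,·⟩ is an inner product exactly when A is positive definite.

yes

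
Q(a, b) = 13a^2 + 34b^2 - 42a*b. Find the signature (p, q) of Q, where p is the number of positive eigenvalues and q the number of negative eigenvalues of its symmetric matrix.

(2, 0)

The symmetric matrix is A = [[13, -21], [-21, 34]].
Symmetric row and column elimination reduces A to a congruent diagonal form with pivots 13, 1/13.
Counting signs: 2 positive.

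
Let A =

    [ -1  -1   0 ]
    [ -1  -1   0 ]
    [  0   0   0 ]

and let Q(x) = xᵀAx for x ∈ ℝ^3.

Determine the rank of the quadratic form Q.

1

Congruent diagonalization of A (simultaneous row and column reduction) yields pivots -1, 0, 0.
Counting signs: 1 negative, 2 zero.
The rank is the number of nonzero pivots: 1.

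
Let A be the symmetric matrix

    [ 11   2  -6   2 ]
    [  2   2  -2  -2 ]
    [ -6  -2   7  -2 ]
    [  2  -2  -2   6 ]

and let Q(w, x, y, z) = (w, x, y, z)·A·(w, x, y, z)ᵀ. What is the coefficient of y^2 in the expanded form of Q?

7

The coefficient of y^2 is the diagonal entry A[3,3] = 7.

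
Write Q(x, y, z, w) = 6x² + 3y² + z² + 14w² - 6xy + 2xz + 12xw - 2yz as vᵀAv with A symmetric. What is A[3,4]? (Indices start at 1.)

The coefficient of z·w in Q is 0. For a symmetric A this equals A[3,4] + A[4,3] = 2·A[3,4].
So A[3,4] = 0/2 = 0.

0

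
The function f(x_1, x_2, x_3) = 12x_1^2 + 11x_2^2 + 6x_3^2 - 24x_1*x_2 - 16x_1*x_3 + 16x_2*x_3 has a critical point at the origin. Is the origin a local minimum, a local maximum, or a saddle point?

saddle point

The Hessian at the origin is H = [[24, -24, -16], [-24, 22, 16], [-16, 16, 12]].
Row-reducing H symmetrically gives the diagonal entries 24, -2, 4/3.
So there are 2 positive, 1 negative pivots.
H is indefinite, so the origin is a saddle point.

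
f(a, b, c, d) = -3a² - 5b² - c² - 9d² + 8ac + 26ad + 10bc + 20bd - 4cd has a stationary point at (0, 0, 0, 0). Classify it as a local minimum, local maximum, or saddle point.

saddle point

The Hessian at the origin is H = [[-6, 0, 8, 26], [0, -10, 10, 20], [8, 10, -2, -4], [26, 20, -4, -18]].
Applying the same elementary operations to the rows and columns of H produces a congruent diagonal matrix with entries -6, -10, 56/3, -20/7.
So there are 1 positive, 3 negative pivots.
H is indefinite, so the origin is a saddle point.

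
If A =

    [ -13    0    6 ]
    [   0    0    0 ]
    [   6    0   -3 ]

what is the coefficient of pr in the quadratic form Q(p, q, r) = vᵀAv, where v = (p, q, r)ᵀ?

The coefficient of pr is A[1,3] + A[3,1] = 2·6 = 12.

12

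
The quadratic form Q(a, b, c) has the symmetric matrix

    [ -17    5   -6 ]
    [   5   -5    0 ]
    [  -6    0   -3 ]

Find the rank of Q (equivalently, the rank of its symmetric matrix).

Symmetric row and column elimination reduces A to a congruent diagonal form with pivots -17, -60/17, 0.
That gives 2 negative, 1 zero pivots.
The rank is the number of nonzero pivots: 2.

2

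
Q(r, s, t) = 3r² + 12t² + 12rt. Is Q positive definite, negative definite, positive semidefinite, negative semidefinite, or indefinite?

positive semidefinite

The symmetric matrix is A = [[3, 0, 6], [0, 0, 0], [6, 0, 12]].
Congruent diagonalization of A (simultaneous row and column reduction) yields pivots 3, 0, 0.
So there are 1 positive, 2 zero pivots.
Hence Q is positive semidefinite.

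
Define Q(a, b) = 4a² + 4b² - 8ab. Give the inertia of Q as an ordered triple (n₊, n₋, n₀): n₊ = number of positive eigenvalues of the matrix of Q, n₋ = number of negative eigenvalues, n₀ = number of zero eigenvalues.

Write A = [[4, -4], [-4, 4]].
Symmetric row and column elimination reduces A to a congruent diagonal form with pivots 4, 0.
Counting signs: 1 positive, 1 zero.

(1, 0, 1)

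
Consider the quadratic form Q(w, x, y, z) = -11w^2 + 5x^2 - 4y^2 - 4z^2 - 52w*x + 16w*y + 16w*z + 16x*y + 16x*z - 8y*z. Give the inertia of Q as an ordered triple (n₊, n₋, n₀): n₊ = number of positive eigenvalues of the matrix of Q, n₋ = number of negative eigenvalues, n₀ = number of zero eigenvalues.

(2, 1, 1)

Write A = [[-11, -26, 8, 8], [-26, 5, 8, 8], [8, 8, -4, -4], [8, 8, -4, -4]].
Row-reducing A symmetrically gives the diagonal entries -11, 731/11, 20/731, 0.
Counting signs: 2 positive, 1 negative, 1 zero.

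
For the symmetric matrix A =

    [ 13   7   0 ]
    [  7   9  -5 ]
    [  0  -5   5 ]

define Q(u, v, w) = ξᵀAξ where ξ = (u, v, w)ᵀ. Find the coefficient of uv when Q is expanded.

The coefficient of uv is A[1,2] + A[2,1] = 2·7 = 14.

14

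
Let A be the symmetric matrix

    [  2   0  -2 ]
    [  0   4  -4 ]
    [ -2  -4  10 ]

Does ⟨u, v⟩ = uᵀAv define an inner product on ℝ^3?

Leading principal minors: Δ_1 = 2, Δ_2 = 8, Δ_3 = 32.
All leading principal minors are positive, so by Sylvester's criterion Q is positive definite.
⟨·,·⟩ is an inner product exactly when A is positive definite.

yes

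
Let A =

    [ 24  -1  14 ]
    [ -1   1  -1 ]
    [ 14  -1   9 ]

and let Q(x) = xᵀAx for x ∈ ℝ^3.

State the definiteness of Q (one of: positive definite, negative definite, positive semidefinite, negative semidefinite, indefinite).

positive definite

Applying the same elementary operations to the rows and columns of A produces a congruent diagonal matrix with entries 24, 23/24, 15/23.
That gives 3 positive pivots.
Hence Q is positive definite.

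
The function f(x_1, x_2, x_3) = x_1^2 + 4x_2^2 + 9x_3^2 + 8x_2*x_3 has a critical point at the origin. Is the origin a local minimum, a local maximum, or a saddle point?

The Hessian at the origin is H = [[2, 0, 0], [0, 8, 8], [0, 8, 18]].
Symmetric row and column elimination reduces H to a congruent diagonal form with pivots 2, 8, 10.
That gives 3 positive pivots.
H is positive definite, so the origin is a strict local minimum.

local minimum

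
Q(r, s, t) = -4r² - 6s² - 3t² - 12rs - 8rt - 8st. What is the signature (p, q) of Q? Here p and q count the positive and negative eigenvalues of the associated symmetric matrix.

Write A = [[-4, -6, -4], [-6, -6, -4], [-4, -4, -3]].
Row-reducing A symmetrically gives the diagonal entries -4, 3, -1/3.
That gives 1 positive, 2 negative pivots.

(1, 2)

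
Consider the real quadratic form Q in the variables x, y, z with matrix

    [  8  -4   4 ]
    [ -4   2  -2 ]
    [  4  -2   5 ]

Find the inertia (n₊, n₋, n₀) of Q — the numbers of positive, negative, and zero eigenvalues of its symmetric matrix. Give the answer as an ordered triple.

(2, 0, 1)

Row-reducing A symmetrically gives the diagonal entries 8, 0, 3.
So there are 2 positive, 1 zero pivots.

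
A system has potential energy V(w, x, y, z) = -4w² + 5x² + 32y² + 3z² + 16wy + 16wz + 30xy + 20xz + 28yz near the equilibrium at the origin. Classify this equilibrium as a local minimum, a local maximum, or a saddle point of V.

The Hessian at the origin is H = [[-8, 0, 16, 16], [0, 10, 30, 20], [16, 30, 64, 28], [16, 20, 28, 6]].
Row-reducing H symmetrically gives the diagonal entries -8, 10, 6, -2.
So there are 2 positive, 2 negative pivots.
H is indefinite, so the origin is a saddle point.

saddle point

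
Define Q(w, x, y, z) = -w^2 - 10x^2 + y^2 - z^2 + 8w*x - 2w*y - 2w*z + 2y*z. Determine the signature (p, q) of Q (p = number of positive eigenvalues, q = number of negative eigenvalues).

(1, 3)

The symmetric matrix is A = [[-1, 4, -1, -1], [4, -10, 0, 0], [-1, 0, 1, 1], [-1, 0, 1, -1]].
Row-reducing A symmetrically gives the diagonal entries -1, 6, -2/3, -2.
That gives 1 positive, 3 negative pivots.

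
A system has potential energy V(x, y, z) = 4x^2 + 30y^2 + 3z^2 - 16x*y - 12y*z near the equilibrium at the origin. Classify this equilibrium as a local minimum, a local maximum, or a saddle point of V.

The Hessian at the origin is H = [[8, -16, 0], [-16, 60, -12], [0, -12, 6]].
Symmetric row and column elimination reduces H to a congruent diagonal form with pivots 8, 28, 6/7.
Counting signs: 3 positive.
H is positive definite, so the origin is a strict local minimum.

local minimum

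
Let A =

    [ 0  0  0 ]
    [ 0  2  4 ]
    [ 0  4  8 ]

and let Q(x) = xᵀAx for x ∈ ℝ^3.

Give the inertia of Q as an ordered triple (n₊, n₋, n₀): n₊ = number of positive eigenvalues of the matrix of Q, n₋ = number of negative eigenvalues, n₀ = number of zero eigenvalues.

Applying the same elementary operations to the rows and columns of A produces a congruent diagonal matrix with entries 0, 2, 0.
That gives 1 positive, 2 zero pivots.

(1, 0, 2)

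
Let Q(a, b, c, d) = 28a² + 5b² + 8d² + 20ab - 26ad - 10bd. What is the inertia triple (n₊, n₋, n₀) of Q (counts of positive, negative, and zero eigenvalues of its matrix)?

(3, 0, 1)

Write A = [[28, 10, 0, -13], [10, 5, 0, -5], [0, 0, 0, 0], [-13, -5, 0, 8]].
Row-reducing A symmetrically gives the diagonal entries 28, 10/7, 0, 15/8.
Counting signs: 3 positive, 1 zero.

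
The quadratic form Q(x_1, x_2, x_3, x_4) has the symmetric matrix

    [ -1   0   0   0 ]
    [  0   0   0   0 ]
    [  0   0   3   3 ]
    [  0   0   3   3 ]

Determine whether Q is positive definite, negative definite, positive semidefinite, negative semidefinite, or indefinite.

Symmetric row and column elimination reduces A to a congruent diagonal form with pivots -1, 0, 3, 0.
Counting signs: 1 positive, 1 negative, 2 zero.
Hence Q is indefinite.

indefinite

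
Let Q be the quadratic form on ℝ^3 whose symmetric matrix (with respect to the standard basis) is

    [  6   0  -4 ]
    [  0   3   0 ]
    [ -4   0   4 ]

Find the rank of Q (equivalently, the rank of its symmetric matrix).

3

Row-reducing A symmetrically gives the diagonal entries 6, 3, 4/3.
Counting signs: 3 positive.
The rank is the number of nonzero pivots: 3.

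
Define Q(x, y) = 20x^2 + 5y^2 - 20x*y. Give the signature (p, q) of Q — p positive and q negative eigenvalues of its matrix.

The associated matrix is A = [[20, -10], [-10, 5]].
Applying the same elementary operations to the rows and columns of A produces a congruent diagonal matrix with entries 20, 0.
Counting signs: 1 positive, 1 zero.

(1, 0)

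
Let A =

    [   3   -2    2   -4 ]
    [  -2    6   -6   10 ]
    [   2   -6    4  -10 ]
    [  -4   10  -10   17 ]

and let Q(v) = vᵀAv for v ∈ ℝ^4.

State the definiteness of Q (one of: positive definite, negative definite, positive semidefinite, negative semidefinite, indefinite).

indefinite

Congruent diagonalization of A (simultaneous row and column reduction) yields pivots 3, 14/3, -2, 1/7.
Counting signs: 3 positive, 1 negative.
Hence Q is indefinite.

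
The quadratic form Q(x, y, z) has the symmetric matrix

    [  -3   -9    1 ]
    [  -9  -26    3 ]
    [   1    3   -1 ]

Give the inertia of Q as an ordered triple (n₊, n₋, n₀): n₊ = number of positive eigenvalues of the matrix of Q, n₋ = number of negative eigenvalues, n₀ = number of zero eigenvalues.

Applying the same elementary operations to the rows and columns of A produces a congruent diagonal matrix with entries -3, 1, -2/3.
So there are 1 positive, 2 negative pivots.

(1, 2, 0)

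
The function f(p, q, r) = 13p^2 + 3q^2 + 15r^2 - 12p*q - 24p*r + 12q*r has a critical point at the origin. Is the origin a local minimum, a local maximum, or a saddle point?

The Hessian at the origin is H = [[26, -12, -24], [-12, 6, 12], [-24, 12, 30]].
An LDLᵀ factorisation of H has diagonal entries 26, 6/13, 6.
Counting signs: 3 positive.
H is positive definite, so the origin is a strict local minimum.

local minimum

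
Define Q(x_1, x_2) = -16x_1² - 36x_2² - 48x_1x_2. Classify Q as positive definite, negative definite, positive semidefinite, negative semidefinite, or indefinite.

The symmetric matrix of Q is [[-16, -24], [-24, -36]].
For the 2×2 matrix [[-16, -24], [-24, -36]]: det = -16·-36 − (-24)² = 0, trace = -52.
det = 0 so one eigenvalue is zero; the form is semidefinite with the sign of the trace.

negative semidefinite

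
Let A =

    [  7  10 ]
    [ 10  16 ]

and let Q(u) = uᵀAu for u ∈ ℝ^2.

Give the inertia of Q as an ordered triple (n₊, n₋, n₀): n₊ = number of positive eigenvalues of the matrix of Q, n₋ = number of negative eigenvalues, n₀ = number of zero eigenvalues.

(2, 0, 0)

Symmetric row and column elimination reduces A to a congruent diagonal form with pivots 7, 12/7.
That gives 2 positive pivots.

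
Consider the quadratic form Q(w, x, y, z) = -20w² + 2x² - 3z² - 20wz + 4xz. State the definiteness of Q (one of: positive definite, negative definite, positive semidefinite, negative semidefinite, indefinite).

indefinite

Write A = [[-20, 0, 0, -10], [0, 2, 0, 2], [0, 0, 0, 0], [-10, 2, 0, -3]].
Row-reducing A symmetrically gives the diagonal entries -20, 2, 0, 0.
Counting signs: 1 positive, 1 negative, 2 zero.
Hence Q is indefinite.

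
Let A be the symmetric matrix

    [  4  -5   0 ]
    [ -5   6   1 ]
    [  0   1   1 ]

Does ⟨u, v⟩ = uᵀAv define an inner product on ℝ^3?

no

Symmetric row and column elimination reduces A to a congruent diagonal form with pivots 4, -1/4, 5.
Counting signs: 2 positive, 1 negative.
Hence Q is indefinite.
⟨·,·⟩ is an inner product exactly when A is positive definite.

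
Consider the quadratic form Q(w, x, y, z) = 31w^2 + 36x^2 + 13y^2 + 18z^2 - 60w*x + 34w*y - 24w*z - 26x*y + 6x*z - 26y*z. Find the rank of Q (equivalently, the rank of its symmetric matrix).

4

The associated matrix is A = [[31, -30, 17, -12], [-30, 36, -13, 3], [17, -13, 13, -13], [-12, 3, -13, 18]].
Row-reducing A symmetrically gives the diagonal entries 31, 216/31, 425/216, 6/17.
So there are 4 positive pivots.
The rank is the number of nonzero pivots: 4.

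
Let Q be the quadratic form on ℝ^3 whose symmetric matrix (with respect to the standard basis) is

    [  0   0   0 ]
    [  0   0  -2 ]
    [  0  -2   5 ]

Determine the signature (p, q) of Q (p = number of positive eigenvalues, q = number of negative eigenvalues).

By Sylvester's law of inertia any congruent diagonalization of A has 1 positive, 1 negative and 1 zero entries.

(1, 1)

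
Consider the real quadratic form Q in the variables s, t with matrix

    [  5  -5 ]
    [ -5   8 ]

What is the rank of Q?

Congruent diagonalization of A (simultaneous row and column reduction) yields pivots 5, 3.
That gives 2 positive pivots.
The rank is the number of nonzero pivots: 2.

2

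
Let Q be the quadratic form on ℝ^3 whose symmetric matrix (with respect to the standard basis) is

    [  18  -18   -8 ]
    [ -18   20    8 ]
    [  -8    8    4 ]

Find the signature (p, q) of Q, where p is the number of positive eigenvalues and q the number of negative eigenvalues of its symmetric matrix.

Congruent diagonalization of A (simultaneous row and column reduction) yields pivots 18, 2, 4/9.
That gives 3 positive pivots.

(3, 0)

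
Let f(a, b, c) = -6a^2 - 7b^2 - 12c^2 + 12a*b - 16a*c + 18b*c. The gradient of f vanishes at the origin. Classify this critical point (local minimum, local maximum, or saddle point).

The Hessian at the origin is H = [[-12, 12, -16], [12, -14, 18], [-16, 18, -24]].
Applying the same elementary operations to the rows and columns of H produces a congruent diagonal matrix with entries -12, -2, -2/3.
Counting signs: 3 negative.
H is negative definite, so the origin is a strict local maximum.

local maximum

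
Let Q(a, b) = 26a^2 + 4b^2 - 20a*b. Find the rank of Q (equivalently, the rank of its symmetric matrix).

The symmetric matrix is A = [[26, -10], [-10, 4]].
Symmetric row and column elimination reduces A to a congruent diagonal form with pivots 26, 2/13.
That gives 2 positive pivots.
The rank is the number of nonzero pivots: 2.

2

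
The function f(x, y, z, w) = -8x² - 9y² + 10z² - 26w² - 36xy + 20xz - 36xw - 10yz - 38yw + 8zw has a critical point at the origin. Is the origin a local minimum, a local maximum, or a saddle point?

saddle point

The Hessian at the origin is H = [[-16, -36, 20, -36], [-36, -18, -10, -38], [20, -10, 20, 8], [-36, -38, 8, -52]].
Congruent diagonalization of H (simultaneous row and column reduction) yields pivots -16, 63, -190/63, -24/95.
That gives 1 positive, 3 negative pivots.
H is indefinite, so the origin is a saddle point.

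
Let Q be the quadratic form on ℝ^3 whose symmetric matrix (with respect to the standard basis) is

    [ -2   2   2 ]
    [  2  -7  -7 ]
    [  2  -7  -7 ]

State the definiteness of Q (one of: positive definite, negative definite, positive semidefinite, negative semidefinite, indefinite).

Congruent diagonalization of A (simultaneous row and column reduction) yields pivots -2, -5, 0.
So there are 2 negative, 1 zero pivots.
Hence Q is negative semidefinite.

negative semidefinite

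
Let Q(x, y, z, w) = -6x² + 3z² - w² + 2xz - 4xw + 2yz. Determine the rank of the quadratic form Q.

4

The symmetric matrix is A = [[-6, 0, 1, -2], [0, 0, 1, 0], [1, 1, 3, 0], [-2, 0, 0, -1]].
Row reduction of A gives 4 nonzero rows, so rank A = 4.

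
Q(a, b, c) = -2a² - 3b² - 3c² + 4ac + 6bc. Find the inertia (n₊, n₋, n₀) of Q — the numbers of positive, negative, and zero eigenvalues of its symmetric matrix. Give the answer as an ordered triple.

(1, 2, 0)

The associated matrix is A = [[-2, 0, 2], [0, -3, 3], [2, 3, -3]].
An LDLᵀ factorisation of A has diagonal entries -2, -3, 2.
Counting signs: 1 positive, 2 negative.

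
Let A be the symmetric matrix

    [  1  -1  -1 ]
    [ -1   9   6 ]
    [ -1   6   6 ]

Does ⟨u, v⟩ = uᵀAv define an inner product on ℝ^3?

Applying the same elementary operations to the rows and columns of A produces a congruent diagonal matrix with entries 1, 8, 15/8.
That gives 3 positive pivots.
Hence Q is positive definite.
⟨·,·⟩ is an inner product exactly when A is positive definite.

yes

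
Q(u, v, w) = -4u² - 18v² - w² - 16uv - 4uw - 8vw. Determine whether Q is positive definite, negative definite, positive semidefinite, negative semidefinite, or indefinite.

Write A = [[-4, -8, -2], [-8, -18, -4], [-2, -4, -1]].
Congruent diagonalization of A (simultaneous row and column reduction) yields pivots -4, -2, 0.
Counting signs: 2 negative, 1 zero.
Hence Q is negative semidefinite.

negative semidefinite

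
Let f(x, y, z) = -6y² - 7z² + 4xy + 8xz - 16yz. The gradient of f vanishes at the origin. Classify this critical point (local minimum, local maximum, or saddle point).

saddle point

The Hessian at the origin is H = [[0, 4, 8], [4, -12, -16], [8, -16, -14]].
H is indefinite, so the origin is a saddle point.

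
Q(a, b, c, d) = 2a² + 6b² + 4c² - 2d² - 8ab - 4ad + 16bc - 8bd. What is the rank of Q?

The symmetric matrix is A = [[2, -4, 0, -2], [-4, 6, 8, -4], [0, 8, 4, 0], [-2, -4, 0, -2]].
Row-reducing A symmetrically gives the diagonal entries 2, -2, 36, -4/9.
So there are 2 positive, 2 negative pivots.
The rank is the number of nonzero pivots: 4.

4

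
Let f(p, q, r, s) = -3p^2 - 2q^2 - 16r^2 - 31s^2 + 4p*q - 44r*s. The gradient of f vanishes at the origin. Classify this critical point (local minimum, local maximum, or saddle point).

local maximum

The Hessian at the origin is H = [[-6, 4, 0, 0], [4, -4, 0, 0], [0, 0, -32, -44], [0, 0, -44, -62]].
An LDLᵀ factorisation of H has diagonal entries -6, -4/3, -32, -3/2.
So there are 4 negative pivots.
H is negative definite, so the origin is a strict local maximum.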